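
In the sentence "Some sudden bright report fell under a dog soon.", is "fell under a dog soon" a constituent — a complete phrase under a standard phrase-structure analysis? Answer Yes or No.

"fell under a dog soon" is exactly the verb phrase [VP fell under a dog soon], a complete constituent.

Yes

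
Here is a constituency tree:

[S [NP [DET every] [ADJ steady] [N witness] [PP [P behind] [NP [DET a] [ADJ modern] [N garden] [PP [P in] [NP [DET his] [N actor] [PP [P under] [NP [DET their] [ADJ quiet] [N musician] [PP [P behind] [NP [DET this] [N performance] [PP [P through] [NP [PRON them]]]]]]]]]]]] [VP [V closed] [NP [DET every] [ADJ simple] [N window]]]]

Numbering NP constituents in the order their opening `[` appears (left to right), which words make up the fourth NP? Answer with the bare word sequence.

In left-to-right order the NP constituents are "every steady witness behind a modern garden in his actor under their quiet musician behind this performance through them"; "a modern garden in his actor under their quiet musician behind this performance through them"; "his actor under their quiet musician behind this performance through them"; "their quiet musician behind this performance through them"; "this performance through them"; "them"; "every simple window". Number 4 is "their quiet musician behind this performance through them".

their quiet musician behind this performance through them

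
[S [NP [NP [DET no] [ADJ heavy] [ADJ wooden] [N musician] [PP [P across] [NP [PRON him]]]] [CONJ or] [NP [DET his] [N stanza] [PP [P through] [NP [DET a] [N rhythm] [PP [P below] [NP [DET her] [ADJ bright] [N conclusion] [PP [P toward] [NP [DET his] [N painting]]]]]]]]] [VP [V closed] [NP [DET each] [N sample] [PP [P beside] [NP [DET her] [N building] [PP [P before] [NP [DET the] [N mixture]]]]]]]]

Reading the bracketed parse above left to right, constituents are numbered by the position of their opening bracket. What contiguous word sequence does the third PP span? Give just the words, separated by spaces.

Opening `[PP` markers occur at word positions 5, 10, 13, 17, 23, 26; the third of these opens the constituent [PP below her bright conclusion toward his painting].

below her bright conclusion toward his painting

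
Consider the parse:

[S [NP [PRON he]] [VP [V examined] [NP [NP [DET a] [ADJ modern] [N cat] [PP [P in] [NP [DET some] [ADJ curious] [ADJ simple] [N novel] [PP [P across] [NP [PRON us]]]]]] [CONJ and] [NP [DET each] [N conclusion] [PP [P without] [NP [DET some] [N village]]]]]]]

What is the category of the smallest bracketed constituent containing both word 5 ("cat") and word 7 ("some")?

NP

The smallest bracket enclosing both words is [NP a modern cat in some curious simple novel across us], so the label is NP.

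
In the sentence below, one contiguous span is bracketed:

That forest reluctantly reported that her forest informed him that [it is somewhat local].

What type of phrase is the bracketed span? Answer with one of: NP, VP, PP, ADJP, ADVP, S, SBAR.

S

The span is built around the head "is" — a clause (S).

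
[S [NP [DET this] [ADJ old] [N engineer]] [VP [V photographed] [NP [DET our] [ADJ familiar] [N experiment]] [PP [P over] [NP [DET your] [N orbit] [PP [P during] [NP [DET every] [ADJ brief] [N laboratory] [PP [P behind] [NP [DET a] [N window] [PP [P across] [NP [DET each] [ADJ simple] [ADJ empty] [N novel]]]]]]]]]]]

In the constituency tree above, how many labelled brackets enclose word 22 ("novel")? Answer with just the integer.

11

Path from the root down to the word: S → VP → PP → NP → PP → NP → PP → NP → PP → NP → N. That is 11 enclosing brackets.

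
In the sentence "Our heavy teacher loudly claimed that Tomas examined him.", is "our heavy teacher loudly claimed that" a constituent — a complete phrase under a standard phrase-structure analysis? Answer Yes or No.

No

The sequence begins inside the noun phrase "our heavy teacher" and ends inside the verb phrase "loudly claimed that Tomas examined him"; it crosses a phrase boundary, so no single node in the tree spans exactly those words.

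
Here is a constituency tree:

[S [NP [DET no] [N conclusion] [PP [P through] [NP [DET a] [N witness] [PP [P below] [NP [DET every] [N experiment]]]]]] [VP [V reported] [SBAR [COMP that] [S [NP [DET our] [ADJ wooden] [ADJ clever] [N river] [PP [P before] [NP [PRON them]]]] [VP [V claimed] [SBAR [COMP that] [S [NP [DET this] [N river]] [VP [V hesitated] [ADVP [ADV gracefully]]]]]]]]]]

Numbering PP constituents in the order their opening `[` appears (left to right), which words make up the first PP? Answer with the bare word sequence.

through a witness below every experiment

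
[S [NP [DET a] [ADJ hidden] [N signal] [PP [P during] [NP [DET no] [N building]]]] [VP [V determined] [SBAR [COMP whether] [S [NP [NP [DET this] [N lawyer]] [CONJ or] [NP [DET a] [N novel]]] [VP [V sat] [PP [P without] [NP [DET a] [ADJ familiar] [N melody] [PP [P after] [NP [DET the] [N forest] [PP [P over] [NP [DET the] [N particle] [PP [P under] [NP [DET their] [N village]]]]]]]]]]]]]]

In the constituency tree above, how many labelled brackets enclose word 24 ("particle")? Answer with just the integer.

Path from the root down to the word: S → VP → SBAR → S → VP → PP → NP → PP → NP → PP → NP → N. That is 12 enclosing brackets.

12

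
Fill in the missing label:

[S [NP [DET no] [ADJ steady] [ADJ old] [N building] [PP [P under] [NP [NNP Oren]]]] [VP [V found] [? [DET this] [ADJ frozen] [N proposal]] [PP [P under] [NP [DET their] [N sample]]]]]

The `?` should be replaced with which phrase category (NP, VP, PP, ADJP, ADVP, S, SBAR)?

NP

The `?` node immediately contains: DET 'this', ADJ 'frozen', N 'proposal'. That is the internal structure of a noun phrase, so the label is NP.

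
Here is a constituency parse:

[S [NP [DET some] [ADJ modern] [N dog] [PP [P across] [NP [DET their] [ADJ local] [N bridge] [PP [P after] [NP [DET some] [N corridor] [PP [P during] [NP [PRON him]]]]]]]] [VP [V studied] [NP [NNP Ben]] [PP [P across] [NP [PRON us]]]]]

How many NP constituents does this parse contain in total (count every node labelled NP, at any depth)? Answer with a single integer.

Scanning left to right, an opening `[NP` appears at word positions 1, 5, 9, 12, 14, 16 — 6 in total.

6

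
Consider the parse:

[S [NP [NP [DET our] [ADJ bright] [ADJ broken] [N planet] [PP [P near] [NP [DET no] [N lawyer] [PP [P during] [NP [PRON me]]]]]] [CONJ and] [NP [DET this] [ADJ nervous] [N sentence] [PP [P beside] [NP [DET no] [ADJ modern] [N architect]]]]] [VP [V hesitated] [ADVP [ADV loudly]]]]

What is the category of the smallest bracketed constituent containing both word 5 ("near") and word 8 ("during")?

PP

Both words fall inside [PP near no lawyer during me] (words 5–9), and no smaller constituent contains them both. Label: PP.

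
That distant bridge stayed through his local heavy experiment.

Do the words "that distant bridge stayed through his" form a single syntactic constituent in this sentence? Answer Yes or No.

No

The smallest constituent containing the whole sequence is the clause [S that distant bridge stayed through his local heavy experiment], but the sequence is only part of it — it straddles the boundary between noun phrase "that distant bridge" and verb phrase "stayed through his local heavy experiment".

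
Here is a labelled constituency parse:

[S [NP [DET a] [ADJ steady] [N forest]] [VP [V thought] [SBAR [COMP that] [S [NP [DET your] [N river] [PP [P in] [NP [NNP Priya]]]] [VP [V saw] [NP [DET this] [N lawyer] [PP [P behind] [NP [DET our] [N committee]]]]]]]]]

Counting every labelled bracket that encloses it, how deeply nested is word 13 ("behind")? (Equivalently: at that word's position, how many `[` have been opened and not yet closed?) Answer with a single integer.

8

Path from the root down to the word: S → VP → SBAR → S → VP → NP → PP → P. That is 8 enclosing brackets.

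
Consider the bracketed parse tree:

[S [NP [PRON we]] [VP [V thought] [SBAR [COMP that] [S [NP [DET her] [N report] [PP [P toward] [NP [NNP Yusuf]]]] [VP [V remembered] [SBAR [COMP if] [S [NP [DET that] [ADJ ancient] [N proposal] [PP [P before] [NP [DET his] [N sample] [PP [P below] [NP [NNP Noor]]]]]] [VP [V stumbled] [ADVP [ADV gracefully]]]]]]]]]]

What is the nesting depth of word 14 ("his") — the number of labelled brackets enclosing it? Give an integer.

11

Counting open brackets not yet closed at "his": [S [VP [SBAR [S [VP [SBAR [S [NP [PP [NP [DET = 11.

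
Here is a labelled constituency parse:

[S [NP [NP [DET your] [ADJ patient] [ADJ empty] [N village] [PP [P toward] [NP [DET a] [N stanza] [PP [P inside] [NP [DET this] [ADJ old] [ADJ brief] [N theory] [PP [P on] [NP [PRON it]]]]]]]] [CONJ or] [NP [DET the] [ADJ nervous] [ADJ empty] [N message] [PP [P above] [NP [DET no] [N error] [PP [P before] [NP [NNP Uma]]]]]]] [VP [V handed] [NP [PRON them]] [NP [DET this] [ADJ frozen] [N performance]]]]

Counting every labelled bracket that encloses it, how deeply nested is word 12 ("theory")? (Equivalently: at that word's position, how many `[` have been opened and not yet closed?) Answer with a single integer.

8

Counting open brackets not yet closed at "theory": [S [NP [NP [PP [NP [PP [NP [N = 8.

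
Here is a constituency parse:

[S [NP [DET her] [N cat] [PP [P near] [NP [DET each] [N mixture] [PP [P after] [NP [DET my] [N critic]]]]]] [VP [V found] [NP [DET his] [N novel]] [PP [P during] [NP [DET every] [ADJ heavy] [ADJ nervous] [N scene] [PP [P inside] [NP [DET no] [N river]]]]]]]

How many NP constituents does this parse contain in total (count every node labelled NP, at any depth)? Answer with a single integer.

The NP constituents are: [NP her cat near each mixture after my critic]; [NP each mixture after my critic]; [NP my critic]; [NP his novel]; [NP every heavy nervous scene inside no river]; [NP no river]. Total: 6.

6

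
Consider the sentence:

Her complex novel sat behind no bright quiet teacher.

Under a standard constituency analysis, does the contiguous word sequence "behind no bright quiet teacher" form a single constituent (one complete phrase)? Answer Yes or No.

The sequence corresponds to a single PP node — the prepositional phrase "behind no bright quiet teacher".

Yes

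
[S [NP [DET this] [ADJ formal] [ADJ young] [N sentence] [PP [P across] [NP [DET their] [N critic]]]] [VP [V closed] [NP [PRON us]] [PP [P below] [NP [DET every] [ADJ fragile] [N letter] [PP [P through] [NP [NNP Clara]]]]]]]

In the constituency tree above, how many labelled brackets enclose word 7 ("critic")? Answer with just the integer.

Counting open brackets not yet closed at "critic": [S [NP [PP [NP [N = 5.

5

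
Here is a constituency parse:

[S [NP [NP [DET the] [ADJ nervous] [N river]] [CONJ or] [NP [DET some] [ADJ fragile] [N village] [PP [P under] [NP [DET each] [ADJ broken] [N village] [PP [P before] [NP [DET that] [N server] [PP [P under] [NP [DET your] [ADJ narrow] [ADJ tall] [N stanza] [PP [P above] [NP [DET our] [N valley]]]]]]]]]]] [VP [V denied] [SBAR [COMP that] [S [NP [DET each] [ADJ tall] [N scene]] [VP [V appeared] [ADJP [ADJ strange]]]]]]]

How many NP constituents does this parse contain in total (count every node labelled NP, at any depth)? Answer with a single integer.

8

Listing each NP by its span: [NP the nervous river or some fragile village under each broken village before that server under your narrow tall stanza above our valley]; [NP the nervous river]; [NP some fragile village under each broken village before that server under your narrow tall stanza above our valley]; [NP each broken village before that server under your narrow tall stanza above our valley]; [NP that server under your narrow tall stanza above our valley]; [NP your narrow tall stanza above our valley] … — that makes 8.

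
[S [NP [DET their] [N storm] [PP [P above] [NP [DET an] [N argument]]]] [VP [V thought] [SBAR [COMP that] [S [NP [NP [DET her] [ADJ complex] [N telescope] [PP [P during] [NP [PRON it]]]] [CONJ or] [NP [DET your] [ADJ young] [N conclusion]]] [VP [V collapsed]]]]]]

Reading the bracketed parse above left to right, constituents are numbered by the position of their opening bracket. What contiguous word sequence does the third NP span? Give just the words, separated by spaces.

The NP opening brackets appear, in order, over: "their storm above an argument"; "an argument"; "her complex telescope during it or your young conclusion"; "her complex telescope during it"; "it"; "your young conclusion". The third one spans "her complex telescope during it or your young conclusion".

her complex telescope during it or your young conclusion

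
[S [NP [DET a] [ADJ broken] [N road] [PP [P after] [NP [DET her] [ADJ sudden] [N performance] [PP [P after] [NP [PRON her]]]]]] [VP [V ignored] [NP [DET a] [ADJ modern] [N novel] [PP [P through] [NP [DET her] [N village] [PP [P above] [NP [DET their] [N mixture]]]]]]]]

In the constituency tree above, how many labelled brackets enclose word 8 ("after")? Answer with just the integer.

Path from the root down to the word: S → NP → PP → NP → PP → P. That is 6 enclosing brackets.

6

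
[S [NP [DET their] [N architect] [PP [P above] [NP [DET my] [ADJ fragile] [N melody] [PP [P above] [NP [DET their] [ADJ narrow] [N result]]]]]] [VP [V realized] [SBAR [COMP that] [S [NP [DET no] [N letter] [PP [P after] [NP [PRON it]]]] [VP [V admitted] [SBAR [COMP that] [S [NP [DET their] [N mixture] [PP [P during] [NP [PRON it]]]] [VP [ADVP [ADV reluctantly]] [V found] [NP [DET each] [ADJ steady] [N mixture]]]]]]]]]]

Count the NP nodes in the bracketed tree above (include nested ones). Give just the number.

8

Listing each NP by its span: [NP their architect above my fragile melody above their narrow result]; [NP my fragile melody above their narrow result]; [NP their narrow result]; [NP no letter after it]; [NP it]; [NP their mixture during it] … — that makes 8.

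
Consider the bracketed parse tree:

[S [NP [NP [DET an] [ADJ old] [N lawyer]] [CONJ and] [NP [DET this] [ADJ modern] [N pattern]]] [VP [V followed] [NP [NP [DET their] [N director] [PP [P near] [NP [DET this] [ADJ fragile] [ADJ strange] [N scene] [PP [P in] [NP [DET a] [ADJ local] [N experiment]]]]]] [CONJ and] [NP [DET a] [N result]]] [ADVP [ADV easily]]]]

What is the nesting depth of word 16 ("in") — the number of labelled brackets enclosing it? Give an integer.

The word sits inside P, which is inside PP, inside NP, inside PP, inside NP, inside NP, inside VP, inside S — 8 brackets in all.

8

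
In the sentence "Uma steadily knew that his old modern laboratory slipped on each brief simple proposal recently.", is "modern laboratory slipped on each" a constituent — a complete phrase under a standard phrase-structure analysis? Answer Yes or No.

The sequence begins inside the noun phrase "his old modern laboratory" and ends inside the verb phrase "slipped on each brief simple proposal recently"; it crosses a phrase boundary, so no single node in the tree spans exactly those words.

No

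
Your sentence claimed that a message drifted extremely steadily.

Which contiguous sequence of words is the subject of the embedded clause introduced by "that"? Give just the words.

a message

"a message" is the NP that combines with the VP headed by "drifted" to form the embedded clause introduced by "that" — the subject.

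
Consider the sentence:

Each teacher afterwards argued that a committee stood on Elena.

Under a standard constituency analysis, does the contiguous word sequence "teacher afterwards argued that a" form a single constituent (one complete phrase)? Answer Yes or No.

No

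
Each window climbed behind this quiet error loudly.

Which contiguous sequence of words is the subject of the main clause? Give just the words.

"each window" is the NP that combines with the VP headed by "climbed" to form the main clause — the subject.

each window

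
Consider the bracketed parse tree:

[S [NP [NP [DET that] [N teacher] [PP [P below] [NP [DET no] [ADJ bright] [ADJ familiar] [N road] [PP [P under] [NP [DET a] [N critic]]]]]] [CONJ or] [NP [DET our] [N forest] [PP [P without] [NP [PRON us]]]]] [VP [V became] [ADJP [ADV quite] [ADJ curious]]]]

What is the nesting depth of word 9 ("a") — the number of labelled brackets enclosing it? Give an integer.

8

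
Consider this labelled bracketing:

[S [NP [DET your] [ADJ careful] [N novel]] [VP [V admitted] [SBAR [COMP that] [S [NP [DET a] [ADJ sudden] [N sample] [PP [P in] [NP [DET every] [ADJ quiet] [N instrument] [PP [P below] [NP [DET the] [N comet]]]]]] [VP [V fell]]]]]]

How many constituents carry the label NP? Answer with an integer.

4

Scanning left to right, an opening `[NP` appears at word positions 1, 6, 10, 14 — 4 in total.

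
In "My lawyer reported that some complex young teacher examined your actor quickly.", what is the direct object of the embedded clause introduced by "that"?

your actor

"examined" heads the VP of the embedded clause introduced by "that", and "your actor" is its direct object.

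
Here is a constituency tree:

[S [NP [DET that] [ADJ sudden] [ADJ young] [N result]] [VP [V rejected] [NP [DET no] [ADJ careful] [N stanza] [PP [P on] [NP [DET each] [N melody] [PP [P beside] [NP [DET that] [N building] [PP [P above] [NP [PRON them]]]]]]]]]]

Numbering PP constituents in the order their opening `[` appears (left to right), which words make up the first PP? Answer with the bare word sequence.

on each melody beside that building above them

The PP opening brackets appear, in order, over: "on each melody beside that building above them"; "beside that building above them"; "above them". The first one spans "on each melody beside that building above them".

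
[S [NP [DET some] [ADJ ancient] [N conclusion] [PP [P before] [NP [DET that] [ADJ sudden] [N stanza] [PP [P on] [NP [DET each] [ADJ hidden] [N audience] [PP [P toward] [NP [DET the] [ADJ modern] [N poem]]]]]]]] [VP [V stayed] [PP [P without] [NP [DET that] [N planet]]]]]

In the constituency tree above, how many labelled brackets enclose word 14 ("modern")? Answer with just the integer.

9

Counting open brackets not yet closed at "modern": [S [NP [PP [NP [PP [NP [PP [NP [ADJ = 9.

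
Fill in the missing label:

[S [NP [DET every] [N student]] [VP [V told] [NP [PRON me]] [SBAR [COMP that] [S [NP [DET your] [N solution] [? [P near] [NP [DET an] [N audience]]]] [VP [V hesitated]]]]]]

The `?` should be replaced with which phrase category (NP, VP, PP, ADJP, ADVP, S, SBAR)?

PP

Looking at what the `?` directly dominates — P 'near', NP — this is a prepositional phrase (PP).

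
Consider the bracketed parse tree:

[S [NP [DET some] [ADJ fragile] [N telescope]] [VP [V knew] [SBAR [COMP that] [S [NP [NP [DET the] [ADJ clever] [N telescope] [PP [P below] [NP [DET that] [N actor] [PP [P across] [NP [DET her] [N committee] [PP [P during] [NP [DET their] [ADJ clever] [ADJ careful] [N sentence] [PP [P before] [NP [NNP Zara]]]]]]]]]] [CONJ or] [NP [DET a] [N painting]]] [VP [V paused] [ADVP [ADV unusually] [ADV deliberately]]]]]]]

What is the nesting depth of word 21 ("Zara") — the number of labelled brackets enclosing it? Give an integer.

Counting open brackets not yet closed at "Zara": [S [VP [SBAR [S [NP [NP [PP [NP [PP [NP [PP [NP [PP [NP [NNP = 15.

15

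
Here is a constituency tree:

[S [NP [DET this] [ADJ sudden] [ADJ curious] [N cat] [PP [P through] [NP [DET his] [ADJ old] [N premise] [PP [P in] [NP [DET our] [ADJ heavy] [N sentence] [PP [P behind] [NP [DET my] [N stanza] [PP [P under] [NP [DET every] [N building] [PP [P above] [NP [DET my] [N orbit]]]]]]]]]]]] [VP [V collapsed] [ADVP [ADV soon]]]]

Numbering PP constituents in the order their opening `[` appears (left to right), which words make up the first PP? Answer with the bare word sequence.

through his old premise in our heavy sentence behind my stanza under every building above my orbit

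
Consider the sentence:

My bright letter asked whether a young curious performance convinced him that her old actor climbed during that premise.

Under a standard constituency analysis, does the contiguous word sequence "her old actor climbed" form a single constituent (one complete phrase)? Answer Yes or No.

No

The sequence begins inside the noun phrase "her old actor" and ends inside the verb phrase "climbed during that premise"; it crosses a phrase boundary, so no single node in the tree spans exactly those words.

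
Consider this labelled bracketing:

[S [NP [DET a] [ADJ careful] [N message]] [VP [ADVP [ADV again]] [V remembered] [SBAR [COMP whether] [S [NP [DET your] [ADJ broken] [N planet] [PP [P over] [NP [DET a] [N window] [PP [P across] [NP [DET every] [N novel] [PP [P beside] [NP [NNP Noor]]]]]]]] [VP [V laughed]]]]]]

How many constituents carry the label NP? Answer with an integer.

5

The NP constituents are: [NP a careful message]; [NP your broken planet over a window across every novel beside Noor]; [NP a window across every novel beside Noor]; [NP every novel beside Noor]; [NP Noor]. Total: 5.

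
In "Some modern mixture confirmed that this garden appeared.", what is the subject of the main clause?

The subject of the main clause is the NP immediately before the verb "confirmed": "some modern mixture".

some modern mixture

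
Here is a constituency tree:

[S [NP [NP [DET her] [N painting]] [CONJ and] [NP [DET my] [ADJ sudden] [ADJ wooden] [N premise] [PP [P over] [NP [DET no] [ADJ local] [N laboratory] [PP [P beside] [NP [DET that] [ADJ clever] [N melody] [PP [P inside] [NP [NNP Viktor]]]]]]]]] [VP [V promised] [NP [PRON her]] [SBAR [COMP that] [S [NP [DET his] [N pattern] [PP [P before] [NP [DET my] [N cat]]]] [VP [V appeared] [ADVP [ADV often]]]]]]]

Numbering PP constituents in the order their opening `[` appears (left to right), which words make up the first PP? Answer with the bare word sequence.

In left-to-right order the PP constituents are "over no local laboratory beside that clever melody inside Viktor"; "beside that clever melody inside Viktor"; "inside Viktor"; "before my cat". Number 1 is "over no local laboratory beside that clever melody inside Viktor".

over no local laboratory beside that clever melody inside Viktor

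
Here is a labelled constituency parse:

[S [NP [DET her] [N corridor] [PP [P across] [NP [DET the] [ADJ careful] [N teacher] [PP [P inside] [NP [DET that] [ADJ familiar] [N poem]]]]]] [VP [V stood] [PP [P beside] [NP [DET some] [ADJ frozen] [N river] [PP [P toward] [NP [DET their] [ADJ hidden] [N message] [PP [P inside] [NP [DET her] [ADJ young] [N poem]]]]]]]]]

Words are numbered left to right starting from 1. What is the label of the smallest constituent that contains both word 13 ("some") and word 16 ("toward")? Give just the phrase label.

Word 13 lies under S → VP → PP → NP → DET; word 16 lies under S → VP → PP → NP → PP → P. The lowest shared node is the NP.

NP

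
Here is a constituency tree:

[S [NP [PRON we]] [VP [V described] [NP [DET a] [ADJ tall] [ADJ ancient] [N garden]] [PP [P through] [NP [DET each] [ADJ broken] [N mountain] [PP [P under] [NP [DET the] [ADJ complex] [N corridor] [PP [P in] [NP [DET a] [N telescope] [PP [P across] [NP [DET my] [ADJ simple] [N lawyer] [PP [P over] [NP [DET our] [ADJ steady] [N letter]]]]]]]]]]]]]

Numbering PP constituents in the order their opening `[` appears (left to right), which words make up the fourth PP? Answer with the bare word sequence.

across my simple lawyer over our steady letter

The PP opening brackets appear, in order, over: "through each broken mountain under the complex corridor in a telescope across my simple lawyer over our steady letter"; "under the complex corridor in a telescope across my simple lawyer over our steady letter"; "in a telescope across my simple lawyer over our steady letter"; "across my simple lawyer over our steady letter"; "over our steady letter". The fourth one spans "across my simple lawyer over our steady letter".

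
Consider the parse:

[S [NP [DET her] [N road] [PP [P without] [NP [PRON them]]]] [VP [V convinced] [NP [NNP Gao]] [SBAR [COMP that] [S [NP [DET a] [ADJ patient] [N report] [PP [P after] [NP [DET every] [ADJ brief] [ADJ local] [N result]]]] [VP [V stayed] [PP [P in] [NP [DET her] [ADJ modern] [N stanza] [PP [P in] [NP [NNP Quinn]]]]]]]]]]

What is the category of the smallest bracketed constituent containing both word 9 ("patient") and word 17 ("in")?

S

Word 9 lies under S → VP → SBAR → S → NP → ADJ; word 17 lies under S → VP → SBAR → S → VP → PP → P. The lowest shared node is the S.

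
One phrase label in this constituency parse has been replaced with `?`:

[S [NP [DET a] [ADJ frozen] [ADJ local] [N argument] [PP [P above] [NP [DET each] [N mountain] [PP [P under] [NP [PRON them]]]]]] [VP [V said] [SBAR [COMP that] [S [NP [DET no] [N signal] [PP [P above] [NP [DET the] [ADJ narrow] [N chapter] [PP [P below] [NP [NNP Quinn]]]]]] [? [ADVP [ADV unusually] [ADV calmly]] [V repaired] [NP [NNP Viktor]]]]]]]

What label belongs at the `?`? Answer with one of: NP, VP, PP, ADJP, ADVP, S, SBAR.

VP

The `?` node immediately contains: ADVP, V 'repaired', NP. That is the internal structure of a verb phrase, so the label is VP.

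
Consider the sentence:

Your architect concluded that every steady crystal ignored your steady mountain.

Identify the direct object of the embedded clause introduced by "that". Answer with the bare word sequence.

your steady mountain

Within the embedded clause introduced by "that", the direct object of "ignored" is "your steady mountain".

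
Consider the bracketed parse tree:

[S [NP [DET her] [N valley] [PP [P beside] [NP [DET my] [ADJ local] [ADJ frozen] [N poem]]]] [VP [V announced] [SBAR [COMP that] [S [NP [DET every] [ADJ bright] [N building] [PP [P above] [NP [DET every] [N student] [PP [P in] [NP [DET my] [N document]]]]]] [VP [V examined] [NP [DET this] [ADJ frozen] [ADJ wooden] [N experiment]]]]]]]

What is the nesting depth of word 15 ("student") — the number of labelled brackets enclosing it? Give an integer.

Counting open brackets not yet closed at "student": [S [VP [SBAR [S [NP [PP [NP [N = 8.

8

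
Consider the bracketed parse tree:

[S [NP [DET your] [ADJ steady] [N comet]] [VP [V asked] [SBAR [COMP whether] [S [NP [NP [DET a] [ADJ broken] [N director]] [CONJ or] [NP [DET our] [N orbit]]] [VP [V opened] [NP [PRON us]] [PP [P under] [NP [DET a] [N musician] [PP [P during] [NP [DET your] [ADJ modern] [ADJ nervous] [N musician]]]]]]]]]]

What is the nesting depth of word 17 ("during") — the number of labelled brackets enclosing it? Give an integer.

9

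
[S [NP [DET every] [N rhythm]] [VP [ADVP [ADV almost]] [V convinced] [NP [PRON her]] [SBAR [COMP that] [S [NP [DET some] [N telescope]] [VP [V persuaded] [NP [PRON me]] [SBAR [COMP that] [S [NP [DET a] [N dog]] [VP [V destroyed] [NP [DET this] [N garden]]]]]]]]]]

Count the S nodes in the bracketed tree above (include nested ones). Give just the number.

Listing each S by its span: [S every rhythm almost convinced her that some telescope persuaded me that a dog destroyed this garden]; [S some telescope persuaded me that a dog destroyed this garden]; [S a dog destroyed this garden] — that makes 3.

3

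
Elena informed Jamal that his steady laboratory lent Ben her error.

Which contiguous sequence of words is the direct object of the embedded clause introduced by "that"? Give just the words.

her error

"lent" heads the VP of the embedded clause introduced by "that", and "her error" is its direct object.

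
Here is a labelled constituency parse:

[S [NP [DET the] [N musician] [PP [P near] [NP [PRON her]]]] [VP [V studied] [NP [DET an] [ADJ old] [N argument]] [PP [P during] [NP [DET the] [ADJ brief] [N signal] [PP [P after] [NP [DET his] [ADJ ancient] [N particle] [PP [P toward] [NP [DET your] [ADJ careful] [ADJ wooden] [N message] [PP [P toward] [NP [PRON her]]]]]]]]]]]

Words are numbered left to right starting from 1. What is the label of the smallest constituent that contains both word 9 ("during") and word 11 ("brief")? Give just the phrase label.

PP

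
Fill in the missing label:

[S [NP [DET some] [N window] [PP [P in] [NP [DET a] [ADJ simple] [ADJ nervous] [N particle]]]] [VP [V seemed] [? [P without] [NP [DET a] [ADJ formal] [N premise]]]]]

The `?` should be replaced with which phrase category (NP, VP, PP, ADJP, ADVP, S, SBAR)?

PP

The `?` node immediately contains: P 'without', NP. That is the internal structure of a prepositional phrase, so the label is PP.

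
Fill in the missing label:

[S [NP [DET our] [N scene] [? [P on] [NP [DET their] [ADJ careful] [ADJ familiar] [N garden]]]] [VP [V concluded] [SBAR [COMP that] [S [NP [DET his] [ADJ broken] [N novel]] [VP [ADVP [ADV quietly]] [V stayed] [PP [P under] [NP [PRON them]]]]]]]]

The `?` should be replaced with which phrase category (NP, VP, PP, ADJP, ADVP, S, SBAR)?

A constituent whose immediate children are P 'on', NP is a prepositional phrase: PP.

PP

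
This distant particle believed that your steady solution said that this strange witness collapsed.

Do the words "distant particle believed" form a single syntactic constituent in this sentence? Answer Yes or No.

No

The sequence begins inside the noun phrase "this distant particle" and ends inside the verb phrase "believed that your steady solution said that this strange witness collapsed"; it crosses a phrase boundary, so no single node in the tree spans exactly those words.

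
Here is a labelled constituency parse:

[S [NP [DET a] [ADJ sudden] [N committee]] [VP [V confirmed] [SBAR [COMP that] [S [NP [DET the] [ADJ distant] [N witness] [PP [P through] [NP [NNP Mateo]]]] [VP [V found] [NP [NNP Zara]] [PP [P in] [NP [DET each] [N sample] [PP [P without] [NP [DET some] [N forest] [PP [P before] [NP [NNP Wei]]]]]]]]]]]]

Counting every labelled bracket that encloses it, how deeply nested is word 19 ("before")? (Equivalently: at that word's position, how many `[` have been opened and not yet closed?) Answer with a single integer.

11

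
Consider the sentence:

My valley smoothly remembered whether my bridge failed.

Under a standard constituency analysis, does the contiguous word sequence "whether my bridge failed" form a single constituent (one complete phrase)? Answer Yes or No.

Yes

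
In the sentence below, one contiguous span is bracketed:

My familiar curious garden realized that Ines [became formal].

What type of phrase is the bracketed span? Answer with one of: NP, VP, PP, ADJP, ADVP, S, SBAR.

VP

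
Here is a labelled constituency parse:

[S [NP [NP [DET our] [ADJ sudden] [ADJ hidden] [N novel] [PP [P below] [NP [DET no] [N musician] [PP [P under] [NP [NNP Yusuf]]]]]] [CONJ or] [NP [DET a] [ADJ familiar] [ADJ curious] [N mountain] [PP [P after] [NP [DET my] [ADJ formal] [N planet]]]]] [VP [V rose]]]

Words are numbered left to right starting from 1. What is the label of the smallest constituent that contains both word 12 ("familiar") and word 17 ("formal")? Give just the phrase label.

NP

Word 12 lies under S → NP → NP → ADJ; word 17 lies under S → NP → NP → PP → NP → ADJ. The lowest shared node is the NP.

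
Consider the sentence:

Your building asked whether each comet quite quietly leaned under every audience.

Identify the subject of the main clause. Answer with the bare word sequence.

your building

The subject of the main clause is the NP immediately before the verb "asked": "your building".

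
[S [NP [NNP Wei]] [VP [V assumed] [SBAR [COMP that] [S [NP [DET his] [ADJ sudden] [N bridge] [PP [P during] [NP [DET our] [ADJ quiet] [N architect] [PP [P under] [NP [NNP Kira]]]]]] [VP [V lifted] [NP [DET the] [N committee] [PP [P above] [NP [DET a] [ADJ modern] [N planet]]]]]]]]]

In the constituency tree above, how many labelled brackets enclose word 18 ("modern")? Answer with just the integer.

9

The word sits inside ADJ, which is inside NP, inside PP, inside NP, inside VP, inside S, inside SBAR, inside VP, inside S — 9 brackets in all.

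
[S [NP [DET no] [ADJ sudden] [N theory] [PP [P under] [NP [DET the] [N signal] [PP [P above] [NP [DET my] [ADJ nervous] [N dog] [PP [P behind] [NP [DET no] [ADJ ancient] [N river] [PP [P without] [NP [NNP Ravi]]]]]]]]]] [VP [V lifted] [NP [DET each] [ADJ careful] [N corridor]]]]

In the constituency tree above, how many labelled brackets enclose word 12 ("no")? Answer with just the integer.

9

Counting open brackets not yet closed at "no": [S [NP [PP [NP [PP [NP [PP [NP [DET = 9.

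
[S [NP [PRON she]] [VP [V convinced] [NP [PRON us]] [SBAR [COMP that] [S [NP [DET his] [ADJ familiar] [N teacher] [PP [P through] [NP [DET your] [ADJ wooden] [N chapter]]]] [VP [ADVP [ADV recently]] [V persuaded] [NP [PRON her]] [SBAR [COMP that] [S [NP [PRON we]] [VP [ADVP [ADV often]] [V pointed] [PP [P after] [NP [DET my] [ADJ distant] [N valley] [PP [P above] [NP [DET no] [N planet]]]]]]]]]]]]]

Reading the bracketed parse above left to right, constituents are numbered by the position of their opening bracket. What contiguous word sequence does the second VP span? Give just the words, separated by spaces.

recently persuaded her that we often pointed after my distant valley above no planet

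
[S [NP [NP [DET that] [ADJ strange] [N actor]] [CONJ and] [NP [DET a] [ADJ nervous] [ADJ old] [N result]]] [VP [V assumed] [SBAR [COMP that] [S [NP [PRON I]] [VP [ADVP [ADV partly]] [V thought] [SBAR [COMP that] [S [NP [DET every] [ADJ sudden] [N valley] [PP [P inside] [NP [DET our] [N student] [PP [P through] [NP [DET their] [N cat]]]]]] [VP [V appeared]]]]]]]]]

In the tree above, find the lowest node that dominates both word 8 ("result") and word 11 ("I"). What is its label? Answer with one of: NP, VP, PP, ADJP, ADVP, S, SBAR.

Both words fall inside [S that strange actor and a nervous old result assumed that I partly thought that every sudden valley inside our student through their cat appeared] (words 1–24), and no smaller constituent contains them both. Label: S.

S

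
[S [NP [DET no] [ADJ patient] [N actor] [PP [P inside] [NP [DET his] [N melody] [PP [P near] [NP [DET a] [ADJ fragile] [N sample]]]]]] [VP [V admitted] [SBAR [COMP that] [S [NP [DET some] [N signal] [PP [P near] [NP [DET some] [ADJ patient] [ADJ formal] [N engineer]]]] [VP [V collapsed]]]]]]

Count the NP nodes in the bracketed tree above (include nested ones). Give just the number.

The NP constituents are: [NP no patient actor inside his melody near a fragile sample]; [NP his melody near a fragile sample]; [NP a fragile sample]; [NP some signal near some patient formal engineer]; [NP some patient formal engineer]. Total: 5.

5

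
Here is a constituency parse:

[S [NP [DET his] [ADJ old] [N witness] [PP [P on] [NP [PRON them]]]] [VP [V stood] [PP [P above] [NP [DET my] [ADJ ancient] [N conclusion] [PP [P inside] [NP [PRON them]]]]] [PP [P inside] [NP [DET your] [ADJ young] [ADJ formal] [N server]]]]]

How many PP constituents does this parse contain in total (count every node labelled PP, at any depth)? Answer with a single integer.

4

Listing each PP by its span: [PP on them]; [PP above my ancient conclusion inside them]; [PP inside them]; [PP inside your young formal server] — that makes 4.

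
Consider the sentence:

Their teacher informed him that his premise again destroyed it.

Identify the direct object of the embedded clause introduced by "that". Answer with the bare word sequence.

"destroyed" heads the VP of the embedded clause introduced by "that", and "it" is its direct object.

it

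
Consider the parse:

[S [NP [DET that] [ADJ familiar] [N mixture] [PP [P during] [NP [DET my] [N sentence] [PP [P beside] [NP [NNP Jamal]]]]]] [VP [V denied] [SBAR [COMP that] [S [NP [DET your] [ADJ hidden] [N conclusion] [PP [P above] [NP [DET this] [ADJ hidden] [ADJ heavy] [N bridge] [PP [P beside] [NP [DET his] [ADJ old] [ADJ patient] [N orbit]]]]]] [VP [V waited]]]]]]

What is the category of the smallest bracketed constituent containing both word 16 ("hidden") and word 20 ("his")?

The smallest bracket enclosing both words is [NP this hidden heavy bridge beside his old patient orbit], so the label is NP.

NP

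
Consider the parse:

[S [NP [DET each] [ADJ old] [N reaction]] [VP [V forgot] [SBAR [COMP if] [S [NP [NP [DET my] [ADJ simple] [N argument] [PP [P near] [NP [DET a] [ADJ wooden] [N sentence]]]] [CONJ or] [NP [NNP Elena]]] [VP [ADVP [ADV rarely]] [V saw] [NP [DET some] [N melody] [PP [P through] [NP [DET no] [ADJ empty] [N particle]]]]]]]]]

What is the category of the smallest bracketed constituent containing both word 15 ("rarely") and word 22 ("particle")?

VP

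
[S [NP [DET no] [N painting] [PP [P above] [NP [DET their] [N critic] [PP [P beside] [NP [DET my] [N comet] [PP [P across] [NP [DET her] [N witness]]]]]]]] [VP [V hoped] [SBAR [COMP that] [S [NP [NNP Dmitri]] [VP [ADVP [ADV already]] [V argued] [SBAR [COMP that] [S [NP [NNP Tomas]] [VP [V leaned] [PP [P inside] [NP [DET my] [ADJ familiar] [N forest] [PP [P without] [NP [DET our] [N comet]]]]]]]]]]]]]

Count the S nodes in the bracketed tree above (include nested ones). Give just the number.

Scanning left to right, an opening `[S` appears at word positions 1, 14, 18 — 3 in total.

3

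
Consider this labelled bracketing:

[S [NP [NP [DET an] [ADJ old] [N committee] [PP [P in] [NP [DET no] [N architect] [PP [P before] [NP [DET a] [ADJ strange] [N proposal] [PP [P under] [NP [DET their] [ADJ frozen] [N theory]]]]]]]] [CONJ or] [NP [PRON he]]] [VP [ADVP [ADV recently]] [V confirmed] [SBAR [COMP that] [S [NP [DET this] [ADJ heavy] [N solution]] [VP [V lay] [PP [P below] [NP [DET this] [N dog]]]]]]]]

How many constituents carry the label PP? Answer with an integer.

4

The PP constituents are: [PP in no architect before a strange proposal under their frozen theory]; [PP before a strange proposal under their frozen theory]; [PP under their frozen theory]; [PP below this dog]. Total: 4.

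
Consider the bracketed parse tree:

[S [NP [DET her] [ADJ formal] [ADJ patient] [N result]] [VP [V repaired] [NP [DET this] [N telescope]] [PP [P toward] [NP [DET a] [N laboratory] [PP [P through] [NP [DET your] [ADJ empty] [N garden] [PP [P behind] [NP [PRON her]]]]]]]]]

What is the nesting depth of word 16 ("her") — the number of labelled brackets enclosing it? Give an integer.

9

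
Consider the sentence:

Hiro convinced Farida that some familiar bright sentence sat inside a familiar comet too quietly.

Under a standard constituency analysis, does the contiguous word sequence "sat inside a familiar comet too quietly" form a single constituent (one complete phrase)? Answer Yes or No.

Yes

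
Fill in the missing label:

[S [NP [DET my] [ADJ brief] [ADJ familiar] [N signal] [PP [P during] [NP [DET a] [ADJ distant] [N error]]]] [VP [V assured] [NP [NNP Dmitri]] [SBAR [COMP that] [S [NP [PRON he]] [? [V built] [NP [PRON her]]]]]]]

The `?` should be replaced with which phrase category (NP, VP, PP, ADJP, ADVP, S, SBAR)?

VP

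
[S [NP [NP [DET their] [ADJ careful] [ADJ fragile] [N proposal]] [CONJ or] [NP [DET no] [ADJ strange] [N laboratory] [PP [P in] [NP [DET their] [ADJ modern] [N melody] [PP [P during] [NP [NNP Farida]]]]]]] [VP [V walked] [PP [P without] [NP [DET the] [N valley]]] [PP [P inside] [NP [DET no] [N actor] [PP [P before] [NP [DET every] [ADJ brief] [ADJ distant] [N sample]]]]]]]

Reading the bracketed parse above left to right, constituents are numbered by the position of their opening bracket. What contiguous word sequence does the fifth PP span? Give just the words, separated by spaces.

before every brief distant sample

The PP opening brackets appear, in order, over: "in their modern melody during Farida"; "during Farida"; "without the valley"; "inside no actor before every brief distant sample"; "before every brief distant sample". The fifth one spans "before every brief distant sample".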